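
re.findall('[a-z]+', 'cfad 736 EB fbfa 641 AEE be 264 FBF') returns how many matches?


Pattern '[a-z]+' finds one or more lowercase letters.
Text: 'cfad 736 EB fbfa 641 AEE be 264 FBF'
Scanning for matches:
  Match 1: 'cfad'
  Match 2: 'fbfa'
  Match 3: 'be'
Total matches: 3

3


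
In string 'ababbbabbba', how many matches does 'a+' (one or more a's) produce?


Pattern 'a+' matches one or more consecutive a's.
String: 'ababbbabbba'
Scanning for runs of a:
  Match 1: 'a' (length 1)
  Match 2: 'a' (length 1)
  Match 3: 'a' (length 1)
  Match 4: 'a' (length 1)
Total matches: 4

4


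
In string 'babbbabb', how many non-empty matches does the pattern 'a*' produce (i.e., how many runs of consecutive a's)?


Pattern 'a*' matches zero or more a's. We want non-empty runs of consecutive a's.
String: 'babbbabb'
Walking through the string to find runs of a's:
  Run 1: positions 1-1 -> 'a'
  Run 2: positions 5-5 -> 'a'
Non-empty runs found: ['a', 'a']
Count: 2

2


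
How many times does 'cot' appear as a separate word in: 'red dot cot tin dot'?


Scanning each word for exact match 'cot':
  Word 1: 'red' -> no
  Word 2: 'dot' -> no
  Word 3: 'cot' -> MATCH
  Word 4: 'tin' -> no
  Word 5: 'dot' -> no
Total matches: 1

1


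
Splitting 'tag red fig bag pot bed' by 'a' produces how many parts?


Splitting by 'a' breaks the string at each occurrence of the separator.
Text: 'tag red fig bag pot bed'
Parts after split:
  Part 1: 't'
  Part 2: 'g red fig b'
  Part 3: 'g pot bed'
Total parts: 3

3


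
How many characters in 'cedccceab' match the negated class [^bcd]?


Negated class [^bcd] matches any char NOT in {b, c, d}
Scanning 'cedccceab':
  pos 0: 'c' -> no (excluded)
  pos 1: 'e' -> MATCH
  pos 2: 'd' -> no (excluded)
  pos 3: 'c' -> no (excluded)
  pos 4: 'c' -> no (excluded)
  pos 5: 'c' -> no (excluded)
  pos 6: 'e' -> MATCH
  pos 7: 'a' -> MATCH
  pos 8: 'b' -> no (excluded)
Total matches: 3

3


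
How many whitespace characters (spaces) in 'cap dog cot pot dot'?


\s matches whitespace characters (spaces, tabs, etc.).
Text: 'cap dog cot pot dot'
This text has 5 words separated by spaces.
Number of spaces = number of words - 1 = 5 - 1 = 4

4


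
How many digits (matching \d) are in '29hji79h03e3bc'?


\d matches any digit 0-9.
Scanning '29hji79h03e3bc':
  pos 0: '2' -> DIGIT
  pos 1: '9' -> DIGIT
  pos 5: '7' -> DIGIT
  pos 6: '9' -> DIGIT
  pos 8: '0' -> DIGIT
  pos 9: '3' -> DIGIT
  pos 11: '3' -> DIGIT
Digits found: ['2', '9', '7', '9', '0', '3', '3']
Total: 7

7


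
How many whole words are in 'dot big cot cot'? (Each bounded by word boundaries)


Word boundaries (\b) mark the start/end of each word.
Text: 'dot big cot cot'
Splitting by whitespace:
  Word 1: 'dot'
  Word 2: 'big'
  Word 3: 'cot'
  Word 4: 'cot'
Total whole words: 4

4


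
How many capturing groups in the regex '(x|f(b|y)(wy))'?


To count capturing groups, count each '(' that starts a group.
Pattern: '(x|f(b|y)(wy))'
Walking through the pattern:
  Position 0: '(' -> group #1
  Position 4: '(' -> group #2
  Position 9: '(' -> group #3
Total capturing groups: 3

3


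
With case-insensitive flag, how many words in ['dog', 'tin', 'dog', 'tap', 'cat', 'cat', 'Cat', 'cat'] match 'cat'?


Case-insensitive matching: compare each word's lowercase form to 'cat'.
  'dog' -> lower='dog' -> no
  'tin' -> lower='tin' -> no
  'dog' -> lower='dog' -> no
  'tap' -> lower='tap' -> no
  'cat' -> lower='cat' -> MATCH
  'cat' -> lower='cat' -> MATCH
  'Cat' -> lower='cat' -> MATCH
  'cat' -> lower='cat' -> MATCH
Matches: ['cat', 'cat', 'Cat', 'cat']
Count: 4

4


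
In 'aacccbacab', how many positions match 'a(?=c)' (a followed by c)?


Lookahead 'a(?=c)' matches 'a' only when followed by 'c'.
String: 'aacccbacab'
Checking each position where char is 'a':
  pos 0: 'a' -> no (next='a')
  pos 1: 'a' -> MATCH (next='c')
  pos 6: 'a' -> MATCH (next='c')
  pos 8: 'a' -> no (next='b')
Matching positions: [1, 6]
Count: 2

2


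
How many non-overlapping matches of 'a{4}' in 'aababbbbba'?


Pattern 'a{4}' matches exactly 4 consecutive a's (greedy, non-overlapping).
String: 'aababbbbba'
Scanning for runs of a's:
  Run at pos 0: 'aa' (length 2) -> 0 match(es)
  Run at pos 3: 'a' (length 1) -> 0 match(es)
  Run at pos 9: 'a' (length 1) -> 0 match(es)
Matches found: []
Total: 0

0


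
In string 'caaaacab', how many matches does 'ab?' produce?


Pattern 'ab?' matches 'a' optionally followed by 'b'.
String: 'caaaacab'
Scanning left to right for 'a' then checking next char:
  Match 1: 'a' (a not followed by b)
  Match 2: 'a' (a not followed by b)
  Match 3: 'a' (a not followed by b)
  Match 4: 'a' (a not followed by b)
  Match 5: 'ab' (a followed by b)
Total matches: 5

5


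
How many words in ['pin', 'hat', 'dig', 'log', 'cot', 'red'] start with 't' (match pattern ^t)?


Pattern ^t anchors to start of word. Check which words begin with 't':
  'pin' -> no
  'hat' -> no
  'dig' -> no
  'log' -> no
  'cot' -> no
  'red' -> no
Matching words: []
Count: 0

0


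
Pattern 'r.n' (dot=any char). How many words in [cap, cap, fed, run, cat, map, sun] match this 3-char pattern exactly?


Pattern 'r.n' means: starts with 'r', any single char, ends with 'n'.
Checking each word (must be exactly 3 chars):
  'cap' (len=3): no
  'cap' (len=3): no
  'fed' (len=3): no
  'run' (len=3): MATCH
  'cat' (len=3): no
  'map' (len=3): no
  'sun' (len=3): no
Matching words: ['run']
Total: 1

1


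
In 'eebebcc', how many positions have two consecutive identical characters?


Looking for consecutive identical characters in 'eebebcc':
  pos 0-1: 'e' vs 'e' -> MATCH ('ee')
  pos 1-2: 'e' vs 'b' -> different
  pos 2-3: 'b' vs 'e' -> different
  pos 3-4: 'e' vs 'b' -> different
  pos 4-5: 'b' vs 'c' -> different
  pos 5-6: 'c' vs 'c' -> MATCH ('cc')
Consecutive identical pairs: ['ee', 'cc']
Count: 2

2


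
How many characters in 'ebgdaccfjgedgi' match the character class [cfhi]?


Character class [cfhi] matches any of: {c, f, h, i}
Scanning string 'ebgdaccfjgedgi' character by character:
  pos 0: 'e' -> no
  pos 1: 'b' -> no
  pos 2: 'g' -> no
  pos 3: 'd' -> no
  pos 4: 'a' -> no
  pos 5: 'c' -> MATCH
  pos 6: 'c' -> MATCH
  pos 7: 'f' -> MATCH
  pos 8: 'j' -> no
  pos 9: 'g' -> no
  pos 10: 'e' -> no
  pos 11: 'd' -> no
  pos 12: 'g' -> no
  pos 13: 'i' -> MATCH
Total matches: 4

4


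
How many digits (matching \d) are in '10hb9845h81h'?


\d matches any digit 0-9.
Scanning '10hb9845h81h':
  pos 0: '1' -> DIGIT
  pos 1: '0' -> DIGIT
  pos 4: '9' -> DIGIT
  pos 5: '8' -> DIGIT
  pos 6: '4' -> DIGIT
  pos 7: '5' -> DIGIT
  pos 9: '8' -> DIGIT
  pos 10: '1' -> DIGIT
Digits found: ['1', '0', '9', '8', '4', '5', '8', '1']
Total: 8

8


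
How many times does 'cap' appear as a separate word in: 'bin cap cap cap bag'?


Scanning each word for exact match 'cap':
  Word 1: 'bin' -> no
  Word 2: 'cap' -> MATCH
  Word 3: 'cap' -> MATCH
  Word 4: 'cap' -> MATCH
  Word 5: 'bag' -> no
Total matches: 3

3


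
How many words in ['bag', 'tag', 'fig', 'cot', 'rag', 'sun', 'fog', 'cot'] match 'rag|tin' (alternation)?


Alternation 'rag|tin' matches either 'rag' or 'tin'.
Checking each word:
  'bag' -> no
  'tag' -> no
  'fig' -> no
  'cot' -> no
  'rag' -> MATCH
  'sun' -> no
  'fog' -> no
  'cot' -> no
Matches: ['rag']
Count: 1

1


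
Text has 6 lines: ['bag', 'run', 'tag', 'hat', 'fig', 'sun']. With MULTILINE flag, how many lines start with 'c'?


With MULTILINE flag, ^ matches the start of each line.
Lines: ['bag', 'run', 'tag', 'hat', 'fig', 'sun']
Checking which lines start with 'c':
  Line 1: 'bag' -> no
  Line 2: 'run' -> no
  Line 3: 'tag' -> no
  Line 4: 'hat' -> no
  Line 5: 'fig' -> no
  Line 6: 'sun' -> no
Matching lines: []
Count: 0

0


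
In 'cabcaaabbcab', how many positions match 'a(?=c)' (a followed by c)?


Lookahead 'a(?=c)' matches 'a' only when followed by 'c'.
String: 'cabcaaabbcab'
Checking each position where char is 'a':
  pos 1: 'a' -> no (next='b')
  pos 4: 'a' -> no (next='a')
  pos 5: 'a' -> no (next='a')
  pos 6: 'a' -> no (next='b')
  pos 10: 'a' -> no (next='b')
Matching positions: []
Count: 0

0


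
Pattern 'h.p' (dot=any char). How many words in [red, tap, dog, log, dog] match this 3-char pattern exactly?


Pattern 'h.p' means: starts with 'h', any single char, ends with 'p'.
Checking each word (must be exactly 3 chars):
  'red' (len=3): no
  'tap' (len=3): no
  'dog' (len=3): no
  'log' (len=3): no
  'dog' (len=3): no
Matching words: []
Total: 0

0


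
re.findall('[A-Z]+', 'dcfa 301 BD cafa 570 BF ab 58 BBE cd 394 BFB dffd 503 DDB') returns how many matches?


Pattern '[A-Z]+' finds one or more uppercase letters.
Text: 'dcfa 301 BD cafa 570 BF ab 58 BBE cd 394 BFB dffd 503 DDB'
Scanning for matches:
  Match 1: 'BD'
  Match 2: 'BF'
  Match 3: 'BBE'
  Match 4: 'BFB'
  Match 5: 'DDB'
Total matches: 5

5


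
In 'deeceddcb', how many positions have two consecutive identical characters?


Looking for consecutive identical characters in 'deeceddcb':
  pos 0-1: 'd' vs 'e' -> different
  pos 1-2: 'e' vs 'e' -> MATCH ('ee')
  pos 2-3: 'e' vs 'c' -> different
  pos 3-4: 'c' vs 'e' -> different
  pos 4-5: 'e' vs 'd' -> different
  pos 5-6: 'd' vs 'd' -> MATCH ('dd')
  pos 6-7: 'd' vs 'c' -> different
  pos 7-8: 'c' vs 'b' -> different
Consecutive identical pairs: ['ee', 'dd']
Count: 2

2


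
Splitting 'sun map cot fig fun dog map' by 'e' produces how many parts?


Splitting by 'e' breaks the string at each occurrence of the separator.
Text: 'sun map cot fig fun dog map'
Parts after split:
  Part 1: 'sun map cot fig fun dog map'
Total parts: 1

1


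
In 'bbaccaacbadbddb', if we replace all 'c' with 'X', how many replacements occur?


re.sub('c', 'X', text) replaces every occurrence of 'c' with 'X'.
Text: 'bbaccaacbadbddb'
Scanning for 'c':
  pos 3: 'c' -> replacement #1
  pos 4: 'c' -> replacement #2
  pos 7: 'c' -> replacement #3
Total replacements: 3

3


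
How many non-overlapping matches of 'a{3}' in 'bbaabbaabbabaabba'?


Pattern 'a{3}' matches exactly 3 consecutive a's (greedy, non-overlapping).
String: 'bbaabbaabbabaabba'
Scanning for runs of a's:
  Run at pos 2: 'aa' (length 2) -> 0 match(es)
  Run at pos 6: 'aa' (length 2) -> 0 match(es)
  Run at pos 10: 'a' (length 1) -> 0 match(es)
  Run at pos 12: 'aa' (length 2) -> 0 match(es)
  Run at pos 16: 'a' (length 1) -> 0 match(es)
Matches found: []
Total: 0

0


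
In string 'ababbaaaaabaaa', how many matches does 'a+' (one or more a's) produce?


Pattern 'a+' matches one or more consecutive a's.
String: 'ababbaaaaabaaa'
Scanning for runs of a:
  Match 1: 'a' (length 1)
  Match 2: 'a' (length 1)
  Match 3: 'aaaaa' (length 5)
  Match 4: 'aaa' (length 3)
Total matches: 4

4


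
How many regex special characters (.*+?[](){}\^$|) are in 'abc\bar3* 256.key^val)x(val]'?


Regex special characters are: . * + ? [ ] ( ) { } \ ^ $ |
Scanning 'abc\bar3* 256.key^val)x(val]':
  pos 3: '\' -> SPECIAL
  pos 8: '*' -> SPECIAL
  pos 13: '.' -> SPECIAL
  pos 17: '^' -> SPECIAL
  pos 21: ')' -> SPECIAL
  pos 23: '(' -> SPECIAL
  pos 27: ']' -> SPECIAL
Special chars found: ['\\', '*', '.', '^', ')', '(', ']']
Total: 7

7


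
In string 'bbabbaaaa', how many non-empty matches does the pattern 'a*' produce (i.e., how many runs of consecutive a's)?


Pattern 'a*' matches zero or more a's. We want non-empty runs of consecutive a's.
String: 'bbabbaaaa'
Walking through the string to find runs of a's:
  Run 1: positions 2-2 -> 'a'
  Run 2: positions 5-8 -> 'aaaa'
Non-empty runs found: ['a', 'aaaa']
Count: 2

2


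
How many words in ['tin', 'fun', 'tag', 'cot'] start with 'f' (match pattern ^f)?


Pattern ^f anchors to start of word. Check which words begin with 'f':
  'tin' -> no
  'fun' -> MATCH (starts with 'f')
  'tag' -> no
  'cot' -> no
Matching words: ['fun']
Count: 1

1


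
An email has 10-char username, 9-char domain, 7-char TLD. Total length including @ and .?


An email address has format: username@domain.tld
Username length: 10
'@' character: 1
Domain length: 9
'.' character: 1
TLD length: 7
Total = 10 + 1 + 9 + 1 + 7 = 28

28


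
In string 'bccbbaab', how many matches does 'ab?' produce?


Pattern 'ab?' matches 'a' optionally followed by 'b'.
String: 'bccbbaab'
Scanning left to right for 'a' then checking next char:
  Match 1: 'a' (a not followed by b)
  Match 2: 'ab' (a followed by b)
Total matches: 2

2


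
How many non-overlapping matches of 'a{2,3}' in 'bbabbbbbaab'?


Pattern 'a{2,3}' matches between 2 and 3 consecutive a's (greedy).
String: 'bbabbbbbaab'
Finding runs of a's and applying greedy matching:
  Run at pos 2: 'a' (length 1)
  Run at pos 8: 'aa' (length 2)
Matches: ['aa']
Count: 1

1


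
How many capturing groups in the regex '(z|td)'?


To count capturing groups, count each '(' that starts a group.
Pattern: '(z|td)'
Walking through the pattern:
  Position 0: '(' -> group #1
Total capturing groups: 1

1


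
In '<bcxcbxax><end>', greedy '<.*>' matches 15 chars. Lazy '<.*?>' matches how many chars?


Greedy '<.*>' tries to match as MUCH as possible.
Lazy '<.*?>' tries to match as LITTLE as possible.

String: '<bcxcbxax><end>'
Greedy '<.*>' starts at first '<' and extends to the LAST '>': '<bcxcbxax><end>' (15 chars)
Lazy '<.*?>' starts at first '<' and stops at the FIRST '>': '<bcxcbxax>' (10 chars)

10


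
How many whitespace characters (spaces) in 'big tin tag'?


\s matches whitespace characters (spaces, tabs, etc.).
Text: 'big tin tag'
This text has 3 words separated by spaces.
Number of spaces = number of words - 1 = 3 - 1 = 2

2


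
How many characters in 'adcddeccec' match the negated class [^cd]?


Negated class [^cd] matches any char NOT in {c, d}
Scanning 'adcddeccec':
  pos 0: 'a' -> MATCH
  pos 1: 'd' -> no (excluded)
  pos 2: 'c' -> no (excluded)
  pos 3: 'd' -> no (excluded)
  pos 4: 'd' -> no (excluded)
  pos 5: 'e' -> MATCH
  pos 6: 'c' -> no (excluded)
  pos 7: 'c' -> no (excluded)
  pos 8: 'e' -> MATCH
  pos 9: 'c' -> no (excluded)
Total matches: 3

3


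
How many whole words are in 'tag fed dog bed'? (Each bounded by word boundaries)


Word boundaries (\b) mark the start/end of each word.
Text: 'tag fed dog bed'
Splitting by whitespace:
  Word 1: 'tag'
  Word 2: 'fed'
  Word 3: 'dog'
  Word 4: 'bed'
Total whole words: 4

4


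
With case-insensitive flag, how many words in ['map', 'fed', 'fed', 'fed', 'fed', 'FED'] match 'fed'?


Case-insensitive matching: compare each word's lowercase form to 'fed'.
  'map' -> lower='map' -> no
  'fed' -> lower='fed' -> MATCH
  'fed' -> lower='fed' -> MATCH
  'fed' -> lower='fed' -> MATCH
  'fed' -> lower='fed' -> MATCH
  'FED' -> lower='fed' -> MATCH
Matches: ['fed', 'fed', 'fed', 'fed', 'FED']
Count: 5

5


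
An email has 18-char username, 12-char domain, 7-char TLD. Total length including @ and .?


An email address has format: username@domain.tld
Username length: 18
'@' character: 1
Domain length: 12
'.' character: 1
TLD length: 7
Total = 18 + 1 + 12 + 1 + 7 = 39

39


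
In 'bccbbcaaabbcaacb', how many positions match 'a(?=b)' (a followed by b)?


Lookahead 'a(?=b)' matches 'a' only when followed by 'b'.
String: 'bccbbcaaabbcaacb'
Checking each position where char is 'a':
  pos 6: 'a' -> no (next='a')
  pos 7: 'a' -> no (next='a')
  pos 8: 'a' -> MATCH (next='b')
  pos 12: 'a' -> no (next='a')
  pos 13: 'a' -> no (next='c')
Matching positions: [8]
Count: 1

1


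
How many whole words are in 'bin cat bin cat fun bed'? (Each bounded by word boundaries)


Word boundaries (\b) mark the start/end of each word.
Text: 'bin cat bin cat fun bed'
Splitting by whitespace:
  Word 1: 'bin'
  Word 2: 'cat'
  Word 3: 'bin'
  Word 4: 'cat'
  Word 5: 'fun'
  Word 6: 'bed'
Total whole words: 6

6


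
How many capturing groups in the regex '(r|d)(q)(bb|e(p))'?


To count capturing groups, count each '(' that starts a group.
Pattern: '(r|d)(q)(bb|e(p))'
Walking through the pattern:
  Position 0: '(' -> group #1
  Position 5: '(' -> group #2
  Position 8: '(' -> group #3
  Position 13: '(' -> group #4
Total capturing groups: 4

4


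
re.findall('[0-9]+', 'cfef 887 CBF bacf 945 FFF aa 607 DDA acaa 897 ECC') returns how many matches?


Pattern '[0-9]+' finds one or more digits.
Text: 'cfef 887 CBF bacf 945 FFF aa 607 DDA acaa 897 ECC'
Scanning for matches:
  Match 1: '887'
  Match 2: '945'
  Match 3: '607'
  Match 4: '897'
Total matches: 4

4


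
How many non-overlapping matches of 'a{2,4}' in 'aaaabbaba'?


Pattern 'a{2,4}' matches between 2 and 4 consecutive a's (greedy).
String: 'aaaabbaba'
Finding runs of a's and applying greedy matching:
  Run at pos 0: 'aaaa' (length 4)
  Run at pos 6: 'a' (length 1)
  Run at pos 8: 'a' (length 1)
Matches: ['aaaa']
Count: 1

1


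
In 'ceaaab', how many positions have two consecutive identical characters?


Looking for consecutive identical characters in 'ceaaab':
  pos 0-1: 'c' vs 'e' -> different
  pos 1-2: 'e' vs 'a' -> different
  pos 2-3: 'a' vs 'a' -> MATCH ('aa')
  pos 3-4: 'a' vs 'a' -> MATCH ('aa')
  pos 4-5: 'a' vs 'b' -> different
Consecutive identical pairs: ['aa', 'aa']
Count: 2

2


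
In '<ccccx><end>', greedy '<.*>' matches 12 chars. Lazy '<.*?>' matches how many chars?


Greedy '<.*>' tries to match as MUCH as possible.
Lazy '<.*?>' tries to match as LITTLE as possible.

String: '<ccccx><end>'
Greedy '<.*>' starts at first '<' and extends to the LAST '>': '<ccccx><end>' (12 chars)
Lazy '<.*?>' starts at first '<' and stops at the FIRST '>': '<ccccx>' (7 chars)

7


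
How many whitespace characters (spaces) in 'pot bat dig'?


\s matches whitespace characters (spaces, tabs, etc.).
Text: 'pot bat dig'
This text has 3 words separated by spaces.
Number of spaces = number of words - 1 = 3 - 1 = 2

2


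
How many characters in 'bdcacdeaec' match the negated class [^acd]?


Negated class [^acd] matches any char NOT in {a, c, d}
Scanning 'bdcacdeaec':
  pos 0: 'b' -> MATCH
  pos 1: 'd' -> no (excluded)
  pos 2: 'c' -> no (excluded)
  pos 3: 'a' -> no (excluded)
  pos 4: 'c' -> no (excluded)
  pos 5: 'd' -> no (excluded)
  pos 6: 'e' -> MATCH
  pos 7: 'a' -> no (excluded)
  pos 8: 'e' -> MATCH
  pos 9: 'c' -> no (excluded)
Total matches: 3

3


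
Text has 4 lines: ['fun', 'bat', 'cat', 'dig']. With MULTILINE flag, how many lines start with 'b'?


With MULTILINE flag, ^ matches the start of each line.
Lines: ['fun', 'bat', 'cat', 'dig']
Checking which lines start with 'b':
  Line 1: 'fun' -> no
  Line 2: 'bat' -> MATCH
  Line 3: 'cat' -> no
  Line 4: 'dig' -> no
Matching lines: ['bat']
Count: 1

1


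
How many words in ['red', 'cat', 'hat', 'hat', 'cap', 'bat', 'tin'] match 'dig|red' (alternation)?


Alternation 'dig|red' matches either 'dig' or 'red'.
Checking each word:
  'red' -> MATCH
  'cat' -> no
  'hat' -> no
  'hat' -> no
  'cap' -> no
  'bat' -> no
  'tin' -> no
Matches: ['red']
Count: 1

1


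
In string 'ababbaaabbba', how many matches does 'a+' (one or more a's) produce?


Pattern 'a+' matches one or more consecutive a's.
String: 'ababbaaabbba'
Scanning for runs of a:
  Match 1: 'a' (length 1)
  Match 2: 'a' (length 1)
  Match 3: 'aaa' (length 3)
  Match 4: 'a' (length 1)
Total matches: 4

4


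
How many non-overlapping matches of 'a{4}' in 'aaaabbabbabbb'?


Pattern 'a{4}' matches exactly 4 consecutive a's (greedy, non-overlapping).
String: 'aaaabbabbabbb'
Scanning for runs of a's:
  Run at pos 0: 'aaaa' (length 4) -> 1 match(es)
  Run at pos 6: 'a' (length 1) -> 0 match(es)
  Run at pos 9: 'a' (length 1) -> 0 match(es)
Matches found: ['aaaa']
Total: 1

1


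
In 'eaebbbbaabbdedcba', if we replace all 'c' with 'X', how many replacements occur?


re.sub('c', 'X', text) replaces every occurrence of 'c' with 'X'.
Text: 'eaebbbbaabbdedcba'
Scanning for 'c':
  pos 14: 'c' -> replacement #1
Total replacements: 1

1


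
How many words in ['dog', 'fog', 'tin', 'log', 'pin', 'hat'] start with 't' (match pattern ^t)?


Pattern ^t anchors to start of word. Check which words begin with 't':
  'dog' -> no
  'fog' -> no
  'tin' -> MATCH (starts with 't')
  'log' -> no
  'pin' -> no
  'hat' -> no
Matching words: ['tin']
Count: 1

1


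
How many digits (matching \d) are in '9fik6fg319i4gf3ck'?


\d matches any digit 0-9.
Scanning '9fik6fg319i4gf3ck':
  pos 0: '9' -> DIGIT
  pos 4: '6' -> DIGIT
  pos 7: '3' -> DIGIT
  pos 8: '1' -> DIGIT
  pos 9: '9' -> DIGIT
  pos 11: '4' -> DIGIT
  pos 14: '3' -> DIGIT
Digits found: ['9', '6', '3', '1', '9', '4', '3']
Total: 7

7


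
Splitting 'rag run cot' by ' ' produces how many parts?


Splitting by ' ' breaks the string at each occurrence of the separator.
Text: 'rag run cot'
Parts after split:
  Part 1: 'rag'
  Part 2: 'run'
  Part 3: 'cot'
Total parts: 3

3


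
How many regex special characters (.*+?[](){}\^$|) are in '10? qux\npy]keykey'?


Regex special characters are: . * + ? [ ] ( ) { } \ ^ $ |
Scanning '10? qux\npy]keykey':
  pos 2: '?' -> SPECIAL
  pos 7: '\' -> SPECIAL
  pos 11: ']' -> SPECIAL
Special chars found: ['?', '\\', ']']
Total: 3

3


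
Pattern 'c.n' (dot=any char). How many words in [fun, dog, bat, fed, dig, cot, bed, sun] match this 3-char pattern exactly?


Pattern 'c.n' means: starts with 'c', any single char, ends with 'n'.
Checking each word (must be exactly 3 chars):
  'fun' (len=3): no
  'dog' (len=3): no
  'bat' (len=3): no
  'fed' (len=3): no
  'dig' (len=3): no
  'cot' (len=3): no
  'bed' (len=3): no
  'sun' (len=3): no
Matching words: []
Total: 0

0


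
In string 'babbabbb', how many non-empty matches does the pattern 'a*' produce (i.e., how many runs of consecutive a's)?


Pattern 'a*' matches zero or more a's. We want non-empty runs of consecutive a's.
String: 'babbabbb'
Walking through the string to find runs of a's:
  Run 1: positions 1-1 -> 'a'
  Run 2: positions 4-4 -> 'a'
Non-empty runs found: ['a', 'a']
Count: 2

2


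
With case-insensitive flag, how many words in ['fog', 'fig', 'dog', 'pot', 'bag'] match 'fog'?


Case-insensitive matching: compare each word's lowercase form to 'fog'.
  'fog' -> lower='fog' -> MATCH
  'fig' -> lower='fig' -> no
  'dog' -> lower='dog' -> no
  'pot' -> lower='pot' -> no
  'bag' -> lower='bag' -> no
Matches: ['fog']
Count: 1

1


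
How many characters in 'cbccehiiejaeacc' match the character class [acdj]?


Character class [acdj] matches any of: {a, c, d, j}
Scanning string 'cbccehiiejaeacc' character by character:
  pos 0: 'c' -> MATCH
  pos 1: 'b' -> no
  pos 2: 'c' -> MATCH
  pos 3: 'c' -> MATCH
  pos 4: 'e' -> no
  pos 5: 'h' -> no
  pos 6: 'i' -> no
  pos 7: 'i' -> no
  pos 8: 'e' -> no
  pos 9: 'j' -> MATCH
  pos 10: 'a' -> MATCH
  pos 11: 'e' -> no
  pos 12: 'a' -> MATCH
  pos 13: 'c' -> MATCH
  pos 14: 'c' -> MATCH
Total matches: 8

8


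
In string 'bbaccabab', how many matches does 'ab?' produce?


Pattern 'ab?' matches 'a' optionally followed by 'b'.
String: 'bbaccabab'
Scanning left to right for 'a' then checking next char:
  Match 1: 'a' (a not followed by b)
  Match 2: 'ab' (a followed by b)
  Match 3: 'ab' (a followed by b)
Total matches: 3

3


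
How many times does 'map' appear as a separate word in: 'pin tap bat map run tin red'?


Scanning each word for exact match 'map':
  Word 1: 'pin' -> no
  Word 2: 'tap' -> no
  Word 3: 'bat' -> no
  Word 4: 'map' -> MATCH
  Word 5: 'run' -> no
  Word 6: 'tin' -> no
  Word 7: 'red' -> no
Total matches: 1

1


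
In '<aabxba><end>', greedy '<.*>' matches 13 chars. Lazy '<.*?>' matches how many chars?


Greedy '<.*>' tries to match as MUCH as possible.
Lazy '<.*?>' tries to match as LITTLE as possible.

String: '<aabxba><end>'
Greedy '<.*>' starts at first '<' and extends to the LAST '>': '<aabxba><end>' (13 chars)
Lazy '<.*?>' starts at first '<' and stops at the FIRST '>': '<aabxba>' (8 chars)

8


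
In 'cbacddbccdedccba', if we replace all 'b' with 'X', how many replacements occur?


re.sub('b', 'X', text) replaces every occurrence of 'b' with 'X'.
Text: 'cbacddbccdedccba'
Scanning for 'b':
  pos 1: 'b' -> replacement #1
  pos 6: 'b' -> replacement #2
  pos 14: 'b' -> replacement #3
Total replacements: 3

3


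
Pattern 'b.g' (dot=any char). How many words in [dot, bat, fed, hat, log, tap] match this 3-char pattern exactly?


Pattern 'b.g' means: starts with 'b', any single char, ends with 'g'.
Checking each word (must be exactly 3 chars):
  'dot' (len=3): no
  'bat' (len=3): no
  'fed' (len=3): no
  'hat' (len=3): no
  'log' (len=3): no
  'tap' (len=3): no
Matching words: []
Total: 0

0


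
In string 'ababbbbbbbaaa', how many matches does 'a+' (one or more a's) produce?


Pattern 'a+' matches one or more consecutive a's.
String: 'ababbbbbbbaaa'
Scanning for runs of a:
  Match 1: 'a' (length 1)
  Match 2: 'a' (length 1)
  Match 3: 'aaa' (length 3)
Total matches: 3

3


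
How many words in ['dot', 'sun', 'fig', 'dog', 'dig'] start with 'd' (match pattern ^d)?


Pattern ^d anchors to start of word. Check which words begin with 'd':
  'dot' -> MATCH (starts with 'd')
  'sun' -> no
  'fig' -> no
  'dog' -> MATCH (starts with 'd')
  'dig' -> MATCH (starts with 'd')
Matching words: ['dot', 'dog', 'dig']
Count: 3

3


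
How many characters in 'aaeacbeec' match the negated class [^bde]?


Negated class [^bde] matches any char NOT in {b, d, e}
Scanning 'aaeacbeec':
  pos 0: 'a' -> MATCH
  pos 1: 'a' -> MATCH
  pos 2: 'e' -> no (excluded)
  pos 3: 'a' -> MATCH
  pos 4: 'c' -> MATCH
  pos 5: 'b' -> no (excluded)
  pos 6: 'e' -> no (excluded)
  pos 7: 'e' -> no (excluded)
  pos 8: 'c' -> MATCH
Total matches: 5

5


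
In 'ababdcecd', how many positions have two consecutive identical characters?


Looking for consecutive identical characters in 'ababdcecd':
  pos 0-1: 'a' vs 'b' -> different
  pos 1-2: 'b' vs 'a' -> different
  pos 2-3: 'a' vs 'b' -> different
  pos 3-4: 'b' vs 'd' -> different
  pos 4-5: 'd' vs 'c' -> different
  pos 5-6: 'c' vs 'e' -> different
  pos 6-7: 'e' vs 'c' -> different
  pos 7-8: 'c' vs 'd' -> different
Consecutive identical pairs: []
Count: 0

0


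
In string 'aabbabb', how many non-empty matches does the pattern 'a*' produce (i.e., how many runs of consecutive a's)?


Pattern 'a*' matches zero or more a's. We want non-empty runs of consecutive a's.
String: 'aabbabb'
Walking through the string to find runs of a's:
  Run 1: positions 0-1 -> 'aa'
  Run 2: positions 4-4 -> 'a'
Non-empty runs found: ['aa', 'a']
Count: 2

2


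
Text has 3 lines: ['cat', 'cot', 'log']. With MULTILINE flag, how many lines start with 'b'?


With MULTILINE flag, ^ matches the start of each line.
Lines: ['cat', 'cot', 'log']
Checking which lines start with 'b':
  Line 1: 'cat' -> no
  Line 2: 'cot' -> no
  Line 3: 'log' -> no
Matching lines: []
Count: 0

0


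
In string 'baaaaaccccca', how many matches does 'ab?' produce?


Pattern 'ab?' matches 'a' optionally followed by 'b'.
String: 'baaaaaccccca'
Scanning left to right for 'a' then checking next char:
  Match 1: 'a' (a not followed by b)
  Match 2: 'a' (a not followed by b)
  Match 3: 'a' (a not followed by b)
  Match 4: 'a' (a not followed by b)
  Match 5: 'a' (a not followed by b)
  Match 6: 'a' (a not followed by b)
Total matches: 6

6


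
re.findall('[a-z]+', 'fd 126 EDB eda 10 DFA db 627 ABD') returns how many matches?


Pattern '[a-z]+' finds one or more lowercase letters.
Text: 'fd 126 EDB eda 10 DFA db 627 ABD'
Scanning for matches:
  Match 1: 'fd'
  Match 2: 'eda'
  Match 3: 'db'
Total matches: 3

3


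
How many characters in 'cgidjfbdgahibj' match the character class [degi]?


Character class [degi] matches any of: {d, e, g, i}
Scanning string 'cgidjfbdgahibj' character by character:
  pos 0: 'c' -> no
  pos 1: 'g' -> MATCH
  pos 2: 'i' -> MATCH
  pos 3: 'd' -> MATCH
  pos 4: 'j' -> no
  pos 5: 'f' -> no
  pos 6: 'b' -> no
  pos 7: 'd' -> MATCH
  pos 8: 'g' -> MATCH
  pos 9: 'a' -> no
  pos 10: 'h' -> no
  pos 11: 'i' -> MATCH
  pos 12: 'b' -> no
  pos 13: 'j' -> no
Total matches: 6

6


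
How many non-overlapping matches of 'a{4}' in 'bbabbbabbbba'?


Pattern 'a{4}' matches exactly 4 consecutive a's (greedy, non-overlapping).
String: 'bbabbbabbbba'
Scanning for runs of a's:
  Run at pos 2: 'a' (length 1) -> 0 match(es)
  Run at pos 6: 'a' (length 1) -> 0 match(es)
  Run at pos 11: 'a' (length 1) -> 0 match(es)
Matches found: []
Total: 0

0


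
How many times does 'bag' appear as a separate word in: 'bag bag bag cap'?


Scanning each word for exact match 'bag':
  Word 1: 'bag' -> MATCH
  Word 2: 'bag' -> MATCH
  Word 3: 'bag' -> MATCH
  Word 4: 'cap' -> no
Total matches: 3

3


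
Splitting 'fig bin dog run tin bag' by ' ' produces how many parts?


Splitting by ' ' breaks the string at each occurrence of the separator.
Text: 'fig bin dog run tin bag'
Parts after split:
  Part 1: 'fig'
  Part 2: 'bin'
  Part 3: 'dog'
  Part 4: 'run'
  Part 5: 'tin'
  Part 6: 'bag'
Total parts: 6

6


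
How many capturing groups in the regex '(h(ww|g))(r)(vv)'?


To count capturing groups, count each '(' that starts a group.
Pattern: '(h(ww|g))(r)(vv)'
Walking through the pattern:
  Position 0: '(' -> group #1
  Position 2: '(' -> group #2
  Position 9: '(' -> group #3
  Position 12: '(' -> group #4
Total capturing groups: 4

4


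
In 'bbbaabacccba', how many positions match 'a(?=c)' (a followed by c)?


Lookahead 'a(?=c)' matches 'a' only when followed by 'c'.
String: 'bbbaabacccba'
Checking each position where char is 'a':
  pos 3: 'a' -> no (next='a')
  pos 4: 'a' -> no (next='b')
  pos 6: 'a' -> MATCH (next='c')
Matching positions: [6]
Count: 1

1


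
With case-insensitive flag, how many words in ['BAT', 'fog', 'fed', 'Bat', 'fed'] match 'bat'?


Case-insensitive matching: compare each word's lowercase form to 'bat'.
  'BAT' -> lower='bat' -> MATCH
  'fog' -> lower='fog' -> no
  'fed' -> lower='fed' -> no
  'Bat' -> lower='bat' -> MATCH
  'fed' -> lower='fed' -> no
Matches: ['BAT', 'Bat']
Count: 2

2


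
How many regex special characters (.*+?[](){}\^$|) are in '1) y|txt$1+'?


Regex special characters are: . * + ? [ ] ( ) { } \ ^ $ |
Scanning '1) y|txt$1+':
  pos 1: ')' -> SPECIAL
  pos 4: '|' -> SPECIAL
  pos 8: '$' -> SPECIAL
  pos 10: '+' -> SPECIAL
Special chars found: [')', '|', '$', '+']
Total: 4

4


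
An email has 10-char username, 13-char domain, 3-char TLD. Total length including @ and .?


An email address has format: username@domain.tld
Username length: 10
'@' character: 1
Domain length: 13
'.' character: 1
TLD length: 3
Total = 10 + 1 + 13 + 1 + 3 = 28

28


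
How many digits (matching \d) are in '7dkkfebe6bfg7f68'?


\d matches any digit 0-9.
Scanning '7dkkfebe6bfg7f68':
  pos 0: '7' -> DIGIT
  pos 8: '6' -> DIGIT
  pos 12: '7' -> DIGIT
  pos 14: '6' -> DIGIT
  pos 15: '8' -> DIGIT
Digits found: ['7', '6', '7', '6', '8']
Total: 5

5


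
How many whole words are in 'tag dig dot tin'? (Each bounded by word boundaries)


Word boundaries (\b) mark the start/end of each word.
Text: 'tag dig dot tin'
Splitting by whitespace:
  Word 1: 'tag'
  Word 2: 'dig'
  Word 3: 'dot'
  Word 4: 'tin'
Total whole words: 4

4


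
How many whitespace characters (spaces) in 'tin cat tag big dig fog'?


\s matches whitespace characters (spaces, tabs, etc.).
Text: 'tin cat tag big dig fog'
This text has 6 words separated by spaces.
Number of spaces = number of words - 1 = 6 - 1 = 5

5


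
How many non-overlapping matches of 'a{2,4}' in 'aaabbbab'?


Pattern 'a{2,4}' matches between 2 and 4 consecutive a's (greedy).
String: 'aaabbbab'
Finding runs of a's and applying greedy matching:
  Run at pos 0: 'aaa' (length 3)
  Run at pos 6: 'a' (length 1)
Matches: ['aaa']
Count: 1

1


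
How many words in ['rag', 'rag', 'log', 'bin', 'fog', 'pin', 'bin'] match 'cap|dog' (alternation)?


Alternation 'cap|dog' matches either 'cap' or 'dog'.
Checking each word:
  'rag' -> no
  'rag' -> no
  'log' -> no
  'bin' -> no
  'fog' -> no
  'pin' -> no
  'bin' -> no
Matches: []
Count: 0

0


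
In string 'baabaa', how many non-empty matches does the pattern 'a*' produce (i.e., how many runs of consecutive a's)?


Pattern 'a*' matches zero or more a's. We want non-empty runs of consecutive a's.
String: 'baabaa'
Walking through the string to find runs of a's:
  Run 1: positions 1-2 -> 'aa'
  Run 2: positions 4-5 -> 'aa'
Non-empty runs found: ['aa', 'aa']
Count: 2

2


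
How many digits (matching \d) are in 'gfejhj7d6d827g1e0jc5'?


\d matches any digit 0-9.
Scanning 'gfejhj7d6d827g1e0jc5':
  pos 6: '7' -> DIGIT
  pos 8: '6' -> DIGIT
  pos 10: '8' -> DIGIT
  pos 11: '2' -> DIGIT
  pos 12: '7' -> DIGIT
  pos 14: '1' -> DIGIT
  pos 16: '0' -> DIGIT
  pos 19: '5' -> DIGIT
Digits found: ['7', '6', '8', '2', '7', '1', '0', '5']
Total: 8

8


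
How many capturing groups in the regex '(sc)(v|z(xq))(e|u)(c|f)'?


To count capturing groups, count each '(' that starts a group.
Pattern: '(sc)(v|z(xq))(e|u)(c|f)'
Walking through the pattern:
  Position 0: '(' -> group #1
  Position 4: '(' -> group #2
  Position 8: '(' -> group #3
  Position 13: '(' -> group #4
  Position 18: '(' -> group #5
Total capturing groups: 5

5


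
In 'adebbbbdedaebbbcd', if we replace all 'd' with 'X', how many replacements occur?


re.sub('d', 'X', text) replaces every occurrence of 'd' with 'X'.
Text: 'adebbbbdedaebbbcd'
Scanning for 'd':
  pos 1: 'd' -> replacement #1
  pos 7: 'd' -> replacement #2
  pos 9: 'd' -> replacement #3
  pos 16: 'd' -> replacement #4
Total replacements: 4

4


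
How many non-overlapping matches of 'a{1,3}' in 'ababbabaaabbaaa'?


Pattern 'a{1,3}' matches between 1 and 3 consecutive a's (greedy).
String: 'ababbabaaabbaaa'
Finding runs of a's and applying greedy matching:
  Run at pos 0: 'a' (length 1)
  Run at pos 2: 'a' (length 1)
  Run at pos 5: 'a' (length 1)
  Run at pos 7: 'aaa' (length 3)
  Run at pos 12: 'aaa' (length 3)
Matches: ['a', 'a', 'a', 'aaa', 'aaa']
Count: 5

5


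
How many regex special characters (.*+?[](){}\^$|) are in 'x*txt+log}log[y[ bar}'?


Regex special characters are: . * + ? [ ] ( ) { } \ ^ $ |
Scanning 'x*txt+log}log[y[ bar}':
  pos 1: '*' -> SPECIAL
  pos 5: '+' -> SPECIAL
  pos 9: '}' -> SPECIAL
  pos 13: '[' -> SPECIAL
  pos 15: '[' -> SPECIAL
  pos 20: '}' -> SPECIAL
Special chars found: ['*', '+', '}', '[', '[', '}']
Total: 6

6


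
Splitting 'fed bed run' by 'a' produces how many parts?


Splitting by 'a' breaks the string at each occurrence of the separator.
Text: 'fed bed run'
Parts after split:
  Part 1: 'fed bed run'
Total parts: 1

1


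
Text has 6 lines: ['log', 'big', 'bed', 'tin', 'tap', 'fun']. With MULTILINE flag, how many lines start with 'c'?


With MULTILINE flag, ^ matches the start of each line.
Lines: ['log', 'big', 'bed', 'tin', 'tap', 'fun']
Checking which lines start with 'c':
  Line 1: 'log' -> no
  Line 2: 'big' -> no
  Line 3: 'bed' -> no
  Line 4: 'tin' -> no
  Line 5: 'tap' -> no
  Line 6: 'fun' -> no
Matching lines: []
Count: 0

0


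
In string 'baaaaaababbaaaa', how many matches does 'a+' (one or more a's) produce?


Pattern 'a+' matches one or more consecutive a's.
String: 'baaaaaababbaaaa'
Scanning for runs of a:
  Match 1: 'aaaaaa' (length 6)
  Match 2: 'a' (length 1)
  Match 3: 'aaaa' (length 4)
Total matches: 3

3


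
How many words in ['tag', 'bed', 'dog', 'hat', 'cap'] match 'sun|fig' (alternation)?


Alternation 'sun|fig' matches either 'sun' or 'fig'.
Checking each word:
  'tag' -> no
  'bed' -> no
  'dog' -> no
  'hat' -> no
  'cap' -> no
Matches: []
Count: 0

0


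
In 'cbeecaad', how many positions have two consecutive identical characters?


Looking for consecutive identical characters in 'cbeecaad':
  pos 0-1: 'c' vs 'b' -> different
  pos 1-2: 'b' vs 'e' -> different
  pos 2-3: 'e' vs 'e' -> MATCH ('ee')
  pos 3-4: 'e' vs 'c' -> different
  pos 4-5: 'c' vs 'a' -> different
  pos 5-6: 'a' vs 'a' -> MATCH ('aa')
  pos 6-7: 'a' vs 'd' -> different
Consecutive identical pairs: ['ee', 'aa']
Count: 2

2


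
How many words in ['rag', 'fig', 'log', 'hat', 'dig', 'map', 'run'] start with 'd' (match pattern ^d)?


Pattern ^d anchors to start of word. Check which words begin with 'd':
  'rag' -> no
  'fig' -> no
  'log' -> no
  'hat' -> no
  'dig' -> MATCH (starts with 'd')
  'map' -> no
  'run' -> no
Matching words: ['dig']
Count: 1

1


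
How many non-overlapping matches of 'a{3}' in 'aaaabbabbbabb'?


Pattern 'a{3}' matches exactly 3 consecutive a's (greedy, non-overlapping).
String: 'aaaabbabbbabb'
Scanning for runs of a's:
  Run at pos 0: 'aaaa' (length 4) -> 1 match(es)
  Run at pos 6: 'a' (length 1) -> 0 match(es)
  Run at pos 10: 'a' (length 1) -> 0 match(es)
Matches found: ['aaa']
Total: 1

1


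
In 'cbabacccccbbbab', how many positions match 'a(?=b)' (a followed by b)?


Lookahead 'a(?=b)' matches 'a' only when followed by 'b'.
String: 'cbabacccccbbbab'
Checking each position where char is 'a':
  pos 2: 'a' -> MATCH (next='b')
  pos 4: 'a' -> no (next='c')
  pos 13: 'a' -> MATCH (next='b')
Matching positions: [2, 13]
Count: 2

2


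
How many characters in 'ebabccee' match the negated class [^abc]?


Negated class [^abc] matches any char NOT in {a, b, c}
Scanning 'ebabccee':
  pos 0: 'e' -> MATCH
  pos 1: 'b' -> no (excluded)
  pos 2: 'a' -> no (excluded)
  pos 3: 'b' -> no (excluded)
  pos 4: 'c' -> no (excluded)
  pos 5: 'c' -> no (excluded)
  pos 6: 'e' -> MATCH
  pos 7: 'e' -> MATCH
Total matches: 3

3


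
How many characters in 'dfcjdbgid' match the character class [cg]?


Character class [cg] matches any of: {c, g}
Scanning string 'dfcjdbgid' character by character:
  pos 0: 'd' -> no
  pos 1: 'f' -> no
  pos 2: 'c' -> MATCH
  pos 3: 'j' -> no
  pos 4: 'd' -> no
  pos 5: 'b' -> no
  pos 6: 'g' -> MATCH
  pos 7: 'i' -> no
  pos 8: 'd' -> no
Total matches: 2

2


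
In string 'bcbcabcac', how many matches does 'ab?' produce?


Pattern 'ab?' matches 'a' optionally followed by 'b'.
String: 'bcbcabcac'
Scanning left to right for 'a' then checking next char:
  Match 1: 'ab' (a followed by b)
  Match 2: 'a' (a not followed by b)
Total matches: 2

2


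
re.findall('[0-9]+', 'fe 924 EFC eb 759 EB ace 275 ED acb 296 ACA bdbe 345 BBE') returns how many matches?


Pattern '[0-9]+' finds one or more digits.
Text: 'fe 924 EFC eb 759 EB ace 275 ED acb 296 ACA bdbe 345 BBE'
Scanning for matches:
  Match 1: '924'
  Match 2: '759'
  Match 3: '275'
  Match 4: '296'
  Match 5: '345'
Total matches: 5

5


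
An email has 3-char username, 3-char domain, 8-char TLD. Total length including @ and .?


An email address has format: username@domain.tld
Username length: 3
'@' character: 1
Domain length: 3
'.' character: 1
TLD length: 8
Total = 3 + 1 + 3 + 1 + 8 = 16

16


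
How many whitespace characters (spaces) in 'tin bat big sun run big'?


\s matches whitespace characters (spaces, tabs, etc.).
Text: 'tin bat big sun run big'
This text has 6 words separated by spaces.
Number of spaces = number of words - 1 = 6 - 1 = 5

5


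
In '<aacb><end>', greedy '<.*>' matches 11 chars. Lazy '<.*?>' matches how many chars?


Greedy '<.*>' tries to match as MUCH as possible.
Lazy '<.*?>' tries to match as LITTLE as possible.

String: '<aacb><end>'
Greedy '<.*>' starts at first '<' and extends to the LAST '>': '<aacb><end>' (11 chars)
Lazy '<.*?>' starts at first '<' and stops at the FIRST '>': '<aacb>' (6 chars)

6


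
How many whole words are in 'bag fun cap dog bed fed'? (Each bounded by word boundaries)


Word boundaries (\b) mark the start/end of each word.
Text: 'bag fun cap dog bed fed'
Splitting by whitespace:
  Word 1: 'bag'
  Word 2: 'fun'
  Word 3: 'cap'
  Word 4: 'dog'
  Word 5: 'bed'
  Word 6: 'fed'
Total whole words: 6

6


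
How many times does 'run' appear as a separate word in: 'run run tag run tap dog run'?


Scanning each word for exact match 'run':
  Word 1: 'run' -> MATCH
  Word 2: 'run' -> MATCH
  Word 3: 'tag' -> no
  Word 4: 'run' -> MATCH
  Word 5: 'tap' -> no
  Word 6: 'dog' -> no
  Word 7: 'run' -> MATCH
Total matches: 4

4
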